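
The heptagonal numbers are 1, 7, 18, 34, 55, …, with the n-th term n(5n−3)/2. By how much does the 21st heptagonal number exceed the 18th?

288

21·(5·21 − 3)/2 = 1071 and 18·(5·18 − 3)/2 = 783.
Difference: 1071 − 783 = 288.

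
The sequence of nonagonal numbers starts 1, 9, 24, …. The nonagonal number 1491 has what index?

Set n(7n−5)/2 = 1491, giving 7n² − 5n − 2982 = 0.
So n = (5 + 289) / 14 = 294/14 = 21.
Check: 21·(7·21 − 5)/2 = 1491. ✓

21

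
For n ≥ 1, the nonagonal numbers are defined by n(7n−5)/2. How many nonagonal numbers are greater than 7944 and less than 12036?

The n-th nonagonal number is n(7n−5)/2.
Smallest index with value > 7944: n = 49 (giving 8281).
Largest index with value < 12036: n = 58 (giving 11629).
Indices 49 through 58: 10 terms.

10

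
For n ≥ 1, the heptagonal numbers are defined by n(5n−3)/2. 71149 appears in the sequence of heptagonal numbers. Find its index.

169

Set n(5n−3)/2 = 71149, giving 5n² − 3n − 142298 = 0.
The discriminant is 9 + 40·71149 = 2845969, and √2845969 = 1687.
So n = (3 + 1687) / 10 = 1690/10 = 169.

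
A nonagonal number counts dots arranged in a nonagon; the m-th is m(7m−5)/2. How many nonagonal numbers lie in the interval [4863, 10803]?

18

The n-th nonagonal number is n(7n−5)/2.
Smallest index with value ≥ 4863: n = 38 (giving 4959).
Largest index with value ≤ 10803: n = 55 (giving 10450).
Indices 38 through 55: 18 terms.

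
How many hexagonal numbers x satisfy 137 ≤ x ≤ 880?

The n-th hexagonal number is n(2n−1).
Smallest index with value ≥ 137: n = 9 (giving 153).
Largest index with value ≤ 880: n = 21 (giving 861).
Indices 9 through 21: 13 terms.

13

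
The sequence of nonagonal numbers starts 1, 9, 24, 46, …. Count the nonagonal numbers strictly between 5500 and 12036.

The n-th nonagonal number is n(7n−5)/2.
Smallest index with value > 5500: n = 41 (giving 5781).
Largest index with value < 12036: n = 58 (giving 11629).
Indices 41 through 58: 18 terms.

18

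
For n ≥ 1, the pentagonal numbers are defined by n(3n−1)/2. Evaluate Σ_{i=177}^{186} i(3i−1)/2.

493350

Σ i(3i−1)/2 = (3Σi² − Σi) / 2 over i = 177..186.
Σi = 17391 − 15576 = 1815 and Σi² = 2162281 − 1832776 = 329505.
(3·329505 − 1·1815) / 2 = 986700/2 = 493350.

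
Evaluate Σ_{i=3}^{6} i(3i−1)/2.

120

Σ i(3i−1)/2 = (3Σi² − Σi) / 2 over i = 3..6.
Σi = 21 − 3 = 18 and Σi² = 91 − 5 = 86.
(3·86 − 1·18) / 2 = 240/2 = 120.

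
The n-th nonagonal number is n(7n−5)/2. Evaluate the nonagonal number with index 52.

52·(7·52 − 5)/2 = 52·359/2 = 9334.

9334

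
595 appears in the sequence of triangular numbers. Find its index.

34

Set n(n+1)/2 = 595, giving n² + n − 1190 = 0.
So n = (-1 + 69) / 2 = 68/2 = 34.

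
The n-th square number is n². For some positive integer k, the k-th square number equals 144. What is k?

We need n² = 144, so n = √144 = 12.
Check: 12² = 144. ✓

12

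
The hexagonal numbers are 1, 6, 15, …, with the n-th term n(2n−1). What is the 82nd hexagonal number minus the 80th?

646

82·(2·82 − 1) = 13366 and 80·(2·80 − 1) = 12720.
Difference: 13366 − 12720 = 646.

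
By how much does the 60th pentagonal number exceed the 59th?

178

Consecutive pentagonal numbers differ by 3n − 2: here 3·60 − 2 = 178.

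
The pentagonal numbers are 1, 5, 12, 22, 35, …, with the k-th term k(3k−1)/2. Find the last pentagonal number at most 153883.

Solve n(3n−1)/2 ≤ 153883 for integer n.
n = 320 gives 153440 ≤ 153883, while n = 321 gives 154401 > 153883; so the answer is 153440.

153440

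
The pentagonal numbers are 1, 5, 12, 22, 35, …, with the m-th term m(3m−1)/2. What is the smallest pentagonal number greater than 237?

Solve n(3n−1)/2 > 237 for integer n.
The largest n with value ≤ 237 is 12 (since 210 ≤ 237 < 247), so the first above is n = 13, value 247.

247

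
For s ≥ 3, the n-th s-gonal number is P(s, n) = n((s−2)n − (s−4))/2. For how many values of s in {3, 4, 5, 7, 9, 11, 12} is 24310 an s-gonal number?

s = 3: P(3, 220) = 24310. ✓
s = 4: P(4, 155) = 24025 and P(4, 156) = 24336; 24310 is not s-gonal.
s = 5: P(5, 127) = 24130 and P(5, 128) = 24512; 24310 is not s-gonal.
s = 7: P(7, 98) = 23863 and P(7, 99) = 24354; 24310 is not s-gonal.
s = 9: P(9, 83) = 23904 and P(9, 84) = 24486; 24310 is not s-gonal.
s = 11: P(11, 73) = 23725 and P(11, 74) = 24383; 24310 is not s-gonal.
s = 12: P(12, 70) = 24220 and P(12, 71) = 24921; 24310 is not s-gonal.
Hits: s ∈ {3} → 1.

1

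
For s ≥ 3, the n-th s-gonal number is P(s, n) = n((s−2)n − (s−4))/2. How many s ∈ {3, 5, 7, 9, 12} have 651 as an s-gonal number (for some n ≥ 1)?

s = 3: P(3, 35) = 630 and P(3, 36) = 666; 651 is not s-gonal.
s = 5: P(5, 21) = 651. ✓
s = 7: P(7, 16) = 616 and P(7, 17) = 697; 651 is not s-gonal.
s = 9: P(9, 14) = 651. ✓
s = 12: P(12, 11) = 561 and P(12, 12) = 672; 651 is not s-gonal.
Hits: s ∈ {5, 9} → 2.

2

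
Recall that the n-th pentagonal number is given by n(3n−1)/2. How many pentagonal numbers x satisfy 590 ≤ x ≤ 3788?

The n-th pentagonal number is n(3n−1)/2.
Smallest index with value ≥ 590: n = 20 (giving 590).
Largest index with value ≤ 3788: n = 50 (giving 3725).
Indices 20 through 50: 31 terms.

31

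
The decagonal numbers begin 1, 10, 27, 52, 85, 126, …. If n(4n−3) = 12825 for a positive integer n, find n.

Set n(4n−3) = 12825, giving 4n² − 3n − 12825 = 0.
The discriminant is 9 + 16·12825 = 205209, and √205209 = 453.
So n = (3 + 453) / 8 = 456/8 = 57.

57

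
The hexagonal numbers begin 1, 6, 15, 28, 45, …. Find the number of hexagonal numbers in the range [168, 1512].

The n-th hexagonal number is n(2n−1).
Smallest index with value ≥ 168: n = 10 (giving 190).
Largest index with value ≤ 1512: n = 27 (giving 1431).
Indices 10 through 27: 18 terms.

18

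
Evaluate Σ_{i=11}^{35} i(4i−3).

56375

Σ i(4i−3) = 4Σi² − 3Σi over i = 11..35.
Σi = 630 − 55 = 575 and Σi² = 14910 − 385 = 14525.
4·14525 − 3·575 = 56375.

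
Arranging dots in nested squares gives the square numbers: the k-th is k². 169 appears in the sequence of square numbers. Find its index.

We need n² = 169, so n = √169 = 13.

13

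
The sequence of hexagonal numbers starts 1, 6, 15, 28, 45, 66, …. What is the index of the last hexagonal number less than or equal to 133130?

Solve n(2n−1) ≤ 133130 for integer n.
n = 258 gives 132870 ≤ 133130, while n = 259 gives 133903 > 133130; so the answer is index 258.

258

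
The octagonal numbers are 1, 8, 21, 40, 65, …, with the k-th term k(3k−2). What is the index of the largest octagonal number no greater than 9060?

Solve n(3n−2) ≤ 9060 for integer n.
n = 55 gives 8965 ≤ 9060, while n = 56 gives 9296 > 9060; so the answer is index 55.

55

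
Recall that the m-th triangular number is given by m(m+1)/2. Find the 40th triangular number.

820

40·41/2 = 1640/2 = 820.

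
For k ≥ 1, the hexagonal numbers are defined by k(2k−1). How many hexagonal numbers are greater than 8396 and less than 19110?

The n-th hexagonal number is n(2n−1).
Smallest index with value > 8396: n = 66 (giving 8646).
Largest index with value < 19110: n = 97 (giving 18721).
Indices 66 through 97: 32 terms.

32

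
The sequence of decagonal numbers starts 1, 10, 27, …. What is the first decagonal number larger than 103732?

Solve n(4n−3) > 103732 for integer n.
The largest n with value ≤ 103732 is 161 (since 103201 ≤ 103732 < 104490), so the first above is n = 162, value 104490.

104490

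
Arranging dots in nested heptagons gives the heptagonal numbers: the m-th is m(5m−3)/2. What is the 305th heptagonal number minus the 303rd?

3037

305·(5·305 − 3)/2 = 232105 and 303·(5·303 − 3)/2 = 229068.
Difference: 232105 − 229068 = 3037.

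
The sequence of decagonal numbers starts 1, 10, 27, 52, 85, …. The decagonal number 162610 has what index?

202

Set n(4n−3) = 162610, giving 4n² − 3n − 162610 = 0.
So n = (3 + 1613) / 8 = 1616/8 = 202.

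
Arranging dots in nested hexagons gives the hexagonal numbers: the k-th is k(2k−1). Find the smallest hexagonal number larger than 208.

231

Solve n(2n−1) > 208 for integer n.
The largest n with value ≤ 208 is 10 (since 190 ≤ 208 < 231), so the first above is n = 11, value 231.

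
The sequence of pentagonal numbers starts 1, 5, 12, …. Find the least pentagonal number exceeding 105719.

Solve n(3n−1)/2 > 105719 for integer n.
The largest n with value ≤ 105719 is 265 (since 105205 ≤ 105719 < 106001), so the first above is n = 266, value 106001.

106001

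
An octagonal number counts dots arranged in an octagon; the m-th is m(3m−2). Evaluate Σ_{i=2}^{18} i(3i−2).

Σ i(3i−2) = 3Σi² − 2Σi over i = 2..18.
Σi = 171 − 1 = 170 and Σi² = 2109 − 1 = 2108.
3·2108 − 2·170 = 5984.

5984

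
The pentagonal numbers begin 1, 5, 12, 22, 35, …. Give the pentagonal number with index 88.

11572

The 88th pentagonal number is n(3n−1)/2 with n = 88.
88·(3·88 − 1)/2 = 88·263/2 = 11572.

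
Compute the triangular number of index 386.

74691

386·387/2 = 149382/2 = 74691.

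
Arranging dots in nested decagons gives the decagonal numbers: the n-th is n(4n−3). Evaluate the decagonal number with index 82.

The 82nd decagonal number is n(4n−3) with n = 82.
82·(4·82 − 3) = 82·325 = 26650.

26650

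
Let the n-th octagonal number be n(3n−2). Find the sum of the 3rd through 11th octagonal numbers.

1377

Σ i(3i−2) = 3Σi² − 2Σi over i = 3..11.
Σi = 66 − 3 = 63 and Σi² = 506 − 5 = 501.
3·501 − 2·63 = 1377.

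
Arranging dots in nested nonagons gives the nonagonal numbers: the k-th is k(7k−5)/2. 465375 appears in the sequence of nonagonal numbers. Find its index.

Set n(7n−5)/2 = 465375, giving 7n² − 5n − 930750 = 0.
The discriminant is 25 + 56·465375 = 26061025, and √26061025 = 5105.
So n = (5 + 5105) / 14 = 5110/14 = 365.

365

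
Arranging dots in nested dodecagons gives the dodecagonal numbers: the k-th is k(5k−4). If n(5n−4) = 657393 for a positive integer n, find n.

363

Set n(5n−4) = 657393, giving 5n² − 4n − 657393 = 0.
The discriminant is 16 + 20·657393 = 13147876, and √13147876 = 3626.
So n = (4 + 3626) / 10 = 3630/10 = 363.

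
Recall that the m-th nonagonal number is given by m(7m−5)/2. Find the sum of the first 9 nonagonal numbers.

885

Σ i(7i−5)/2 = (7Σi² − 5Σi) / 2 over i = 1..9.
Σi = 45 and Σi² = 285.
(7·285 − 5·45) / 2 = 1770/2 = 885.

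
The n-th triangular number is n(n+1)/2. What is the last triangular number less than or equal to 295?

276

Solve n(n+1)/2 ≤ 295 for integer n.
n = 23 gives 276 ≤ 295, while n = 24 gives 300 > 295; so the answer is 276.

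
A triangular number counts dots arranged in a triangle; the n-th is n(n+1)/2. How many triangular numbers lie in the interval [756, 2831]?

The n-th triangular number is n(n+1)/2.
Smallest index with value ≥ 756: n = 39 (giving 780).
Largest index with value ≤ 2831: n = 74 (giving 2775).
Indices 39 through 74: 36 terms.

36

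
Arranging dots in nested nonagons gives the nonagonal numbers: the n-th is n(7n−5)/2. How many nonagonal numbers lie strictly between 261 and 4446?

The n-th nonagonal number is n(7n−5)/2.
Smallest index with value > 261: n = 10 (giving 325).
Largest index with value < 4446: n = 35 (giving 4200).
Indices 10 through 35: 26 terms.

26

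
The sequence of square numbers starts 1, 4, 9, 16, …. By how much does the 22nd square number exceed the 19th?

22² = 484 and 19² = 361.
Difference: 484 − 361 = 123.

123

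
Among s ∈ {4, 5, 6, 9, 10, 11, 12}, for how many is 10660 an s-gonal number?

s = 4: P(4, 103) = 10609 and P(4, 104) = 10816; 10660 is not s-gonal.
s = 5: P(5, 84) = 10542 and P(5, 85) = 10795; 10660 is not s-gonal.
s = 6: P(6, 73) = 10585 and P(6, 74) = 10878; 10660 is not s-gonal.
s = 9: P(9, 55) = 10450 and P(9, 56) = 10836; 10660 is not s-gonal.
s = 10: P(10, 52) = 10660. ✓
s = 11: P(11, 49) = 10633 and P(11, 50) = 11075; 10660 is not s-gonal.
s = 12: P(12, 46) = 10396 and P(12, 47) = 10857; 10660 is not s-gonal.
Hits: s ∈ {10} → 1.

1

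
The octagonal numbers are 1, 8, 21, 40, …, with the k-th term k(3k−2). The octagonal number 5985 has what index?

45

Set n(3n−2) = 5985, giving 3n² − 2n − 5985 = 0.
So n = (2 + 268) / 6 = 270/6 = 45.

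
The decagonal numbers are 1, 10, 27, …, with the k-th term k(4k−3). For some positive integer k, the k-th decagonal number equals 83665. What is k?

145

Set n(4n−3) = 83665, giving 4n² − 3n − 83665 = 0.
So n = (3 + 1157) / 8 = 1160/8 = 145.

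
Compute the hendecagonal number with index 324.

324·(9·324 − 7)/2 = 324·2909/2 = 471258.

471258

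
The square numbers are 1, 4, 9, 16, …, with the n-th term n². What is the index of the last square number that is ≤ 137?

11

Solve n² ≤ 137 for integer n.
n = 11 gives 121 ≤ 137, while n = 12 gives 144 > 137; so the answer is index 11.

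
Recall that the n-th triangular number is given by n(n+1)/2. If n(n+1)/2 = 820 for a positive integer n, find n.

40

Set n(n+1)/2 = 820, giving n² + n − 1640 = 0.
The discriminant is 1 + 8·820 = 6561, and √6561 = 81.
So n = (-1 + 81) / 2 = 80/2 = 40.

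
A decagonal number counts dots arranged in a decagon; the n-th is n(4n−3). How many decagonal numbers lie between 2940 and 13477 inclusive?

The n-th decagonal number is n(4n−3).
Smallest index with value ≥ 2940: n = 28 (giving 3052).
Largest index with value ≤ 13477: n = 58 (giving 13282).
Indices 28 through 58: 31 terms.

31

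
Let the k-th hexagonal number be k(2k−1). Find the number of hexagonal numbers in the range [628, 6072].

38

The n-th hexagonal number is n(2n−1).
Smallest index with value ≥ 628: n = 18 (giving 630).
Largest index with value ≤ 6072: n = 55 (giving 5995).
Indices 18 through 55: 38 terms.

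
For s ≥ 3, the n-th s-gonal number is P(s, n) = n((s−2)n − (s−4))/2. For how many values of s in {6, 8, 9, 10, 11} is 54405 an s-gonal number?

2

s = 6: P(6, 165) = 54285 and P(6, 166) = 54946; 54405 is not s-gonal.
s = 8: P(8, 135) = 54405. ✓
s = 9: P(9, 125) = 54375 and P(9, 126) = 55251; 54405 is not s-gonal.
s = 10: P(10, 117) = 54405. ✓
s = 11: P(11, 110) = 54065 and P(11, 111) = 55056; 54405 is not s-gonal.
Hits: s ∈ {8, 10} → 2.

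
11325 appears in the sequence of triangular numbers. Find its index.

Set n(n+1)/2 = 11325, giving n² + n − 22650 = 0.
The discriminant is 1 + 8·11325 = 90601, and √90601 = 301.
So n = (-1 + 301) / 2 = 300/2 = 150.
Check: 150·151/2 = 11325. ✓

150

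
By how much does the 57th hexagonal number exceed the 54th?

663

57·(2·57 − 1) = 6441 and 54·(2·54 − 1) = 5778.
Difference: 6441 − 5778 = 663.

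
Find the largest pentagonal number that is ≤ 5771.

Solve n(3n−1)/2 ≤ 5771 for integer n.
n = 62 gives 5735 ≤ 5771, while n = 63 gives 5922 > 5771; so the answer is 5735.

5735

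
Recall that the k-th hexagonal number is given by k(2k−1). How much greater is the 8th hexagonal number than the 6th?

8·(2·8 − 1) = 120 and 6·(2·6 − 1) = 66.
Difference: 120 − 66 = 54.

54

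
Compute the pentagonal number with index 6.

51

The 6th pentagonal number is n(3n−1)/2 with n = 6.
6·(3·6 − 1)/2 = 6·17/2 = 51.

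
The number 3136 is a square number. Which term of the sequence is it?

We need n² = 3136, so n = √3136 = 56.
Check: 56² = 3136. ✓

56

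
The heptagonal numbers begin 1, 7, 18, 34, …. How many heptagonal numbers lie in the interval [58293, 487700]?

289

The n-th heptagonal number is n(5n−3)/2.
Smallest index with value ≥ 58293: n = 153 (giving 58293).
Largest index with value ≤ 487700: n = 441 (giving 485541).
Indices 153 through 441: 289 terms.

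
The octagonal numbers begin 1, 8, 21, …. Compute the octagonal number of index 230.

158240

230·(3·230 − 2) = 230·688 = 158240.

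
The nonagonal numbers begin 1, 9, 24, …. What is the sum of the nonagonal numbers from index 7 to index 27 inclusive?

23044

Σ i(7i−5)/2 = (7Σi² − 5Σi) / 2 over i = 7..27.
Σi = 378 − 21 = 357 and Σi² = 6930 − 91 = 6839.
(7·6839 − 5·357) / 2 = 46088/2 = 23044.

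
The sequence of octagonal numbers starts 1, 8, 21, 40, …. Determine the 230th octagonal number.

158240

230·(3·230 − 2) = 230·688 = 158240.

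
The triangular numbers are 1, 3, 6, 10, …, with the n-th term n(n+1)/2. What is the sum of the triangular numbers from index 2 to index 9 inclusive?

164

Σ i(i+1)/2 = (Σi² + Σi) / 2 over i = 2..9.
Σi = 45 − 1 = 44 and Σi² = 285 − 1 = 284.
(1·284 + 1·44) / 2 = 328/2 = 164.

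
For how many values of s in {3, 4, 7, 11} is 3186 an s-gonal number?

s = 3: P(3, 79) = 3160 and P(3, 80) = 3240; 3186 is not s-gonal.
s = 4: P(4, 56) = 3136 and P(4, 57) = 3249; 3186 is not s-gonal.
s = 7: P(7, 36) = 3186. ✓
s = 11: P(11, 27) = 3186. ✓
Hits: s ∈ {7, 11} → 2.

2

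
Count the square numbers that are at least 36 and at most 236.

10

The n-th square number is n².
Smallest index with value ≥ 36: n = 6 (giving 36).
Largest index with value ≤ 236: n = 15 (giving 225).
Indices 6 through 15: 10 terms.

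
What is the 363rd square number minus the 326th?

363² = 131769 and 326² = 106276.
Difference: 131769 − 106276 = 25493.

25493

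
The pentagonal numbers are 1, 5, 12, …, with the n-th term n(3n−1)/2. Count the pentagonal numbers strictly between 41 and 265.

8

The n-th pentagonal number is n(3n−1)/2.
Smallest index with value > 41: n = 6 (giving 51).
Largest index with value < 265: n = 13 (giving 247).
Indices 6 through 13: 8 terms.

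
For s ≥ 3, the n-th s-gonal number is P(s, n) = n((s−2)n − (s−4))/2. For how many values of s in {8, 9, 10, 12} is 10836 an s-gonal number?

s = 8: P(8, 60) = 10680 and P(8, 61) = 11041; 10836 is not s-gonal.
s = 9: P(9, 56) = 10836. ✓
s = 10: P(10, 52) = 10660 and P(10, 53) = 11077; 10836 is not s-gonal.
s = 12: P(12, 46) = 10396 and P(12, 47) = 10857; 10836 is not s-gonal.
Hits: s ∈ {9} → 1.

1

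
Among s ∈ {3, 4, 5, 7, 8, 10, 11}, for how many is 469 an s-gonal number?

1

s = 3: P(3, 30) = 465 and P(3, 31) = 496; 469 is not s-gonal.
s = 4: P(4, 21) = 441 and P(4, 22) = 484; 469 is not s-gonal.
s = 5: P(5, 17) = 425 and P(5, 18) = 477; 469 is not s-gonal.
s = 7: P(7, 14) = 469. ✓
s = 8: P(8, 12) = 408 and P(8, 13) = 481; 469 is not s-gonal.
s = 10: P(10, 11) = 451 and P(10, 12) = 540; 469 is not s-gonal.
s = 11: P(11, 10) = 415 and P(11, 11) = 506; 469 is not s-gonal.
Hits: s ∈ {7} → 1.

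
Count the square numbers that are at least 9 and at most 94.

7

The n-th square number is n².
Smallest index with value ≥ 9: n = 3 (giving 9).
Largest index with value ≤ 94: n = 9 (giving 81).
Indices 3 through 9: 7 terms.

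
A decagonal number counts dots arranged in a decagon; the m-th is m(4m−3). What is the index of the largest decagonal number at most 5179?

Solve n(4n−3) ≤ 5179 for integer n.
n = 36 gives 5076 ≤ 5179, while n = 37 gives 5365 > 5179; so the answer is index 36.

36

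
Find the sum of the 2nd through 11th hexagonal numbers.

Σ i(2i−1) = 2Σi² − Σi over i = 2..11.
Σi = 66 − 1 = 65 and Σi² = 506 − 1 = 505.
2·505 − 1·65 = 945.

945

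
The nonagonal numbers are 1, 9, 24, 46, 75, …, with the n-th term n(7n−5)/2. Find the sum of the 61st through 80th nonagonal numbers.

Σ i(7i−5)/2 = (7Σi² − 5Σi) / 2 over i = 61..80.
Σi = 3240 − 1830 = 1410 and Σi² = 173880 − 73810 = 100070.
(7·100070 − 5·1410) / 2 = 693440/2 = 346720.

346720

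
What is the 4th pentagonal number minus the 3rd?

10

Consecutive pentagonal numbers differ by 3n − 2: here 3·4 − 2 = 10.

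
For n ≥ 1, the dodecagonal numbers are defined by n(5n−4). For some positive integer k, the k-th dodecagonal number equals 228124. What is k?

214

Set n(5n−4) = 228124, giving 5n² − 4n − 228124 = 0.
The discriminant is 16 + 20·228124 = 4562496, and √4562496 = 2136.
So n = (4 + 2136) / 10 = 2140/10 = 214.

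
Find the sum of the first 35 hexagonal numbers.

Σ i(2i−1) = 2Σi² − Σi over i = 1..35.
Σi = 630 and Σi² = 14910.
2·14910 − 1·630 = 29190.

29190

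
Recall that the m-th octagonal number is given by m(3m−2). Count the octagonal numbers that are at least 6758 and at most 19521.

The n-th octagonal number is n(3n−2).
Smallest index with value ≥ 6758: n = 48 (giving 6816).
Largest index with value ≤ 19521: n = 81 (giving 19521).
Indices 48 through 81: 34 terms.

34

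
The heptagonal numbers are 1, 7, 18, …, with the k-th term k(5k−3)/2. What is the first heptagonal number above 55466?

Solve n(5n−3)/2 > 55466 for integer n.
The largest n with value ≤ 55466 is 149 (since 55279 ≤ 55466 < 56025), so the first above is n = 150, value 56025.

56025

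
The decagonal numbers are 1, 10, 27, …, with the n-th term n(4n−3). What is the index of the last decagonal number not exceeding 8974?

47

Solve n(4n−3) ≤ 8974 for integer n.
n = 47 gives 8695 ≤ 8974, while n = 48 gives 9072 > 8974; so the answer is index 47.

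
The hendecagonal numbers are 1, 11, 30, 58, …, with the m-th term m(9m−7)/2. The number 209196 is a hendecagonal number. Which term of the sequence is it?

Set n(9n−7)/2 = 209196, giving 9n² − 7n − 418392 = 0.
The discriminant is 49 + 72·209196 = 15062161, and √15062161 = 3881.
So n = (7 + 3881) / 18 = 3888/18 = 216.

216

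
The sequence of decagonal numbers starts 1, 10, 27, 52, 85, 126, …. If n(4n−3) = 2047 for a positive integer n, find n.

23

Set n(4n−3) = 2047, giving 4n² − 3n − 2047 = 0.
The discriminant is 9 + 16·2047 = 32761, and √32761 = 181.
So n = (3 + 181) / 8 = 184/8 = 23.
Check: 23·(4·23 − 3) = 2047. ✓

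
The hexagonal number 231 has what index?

Set n(2n−1) = 231, giving 2n² − n − 231 = 0.
So n = (1 + 43) / 4 = 44/4 = 11.
Check: 11·(2·11 − 1) = 231. ✓

11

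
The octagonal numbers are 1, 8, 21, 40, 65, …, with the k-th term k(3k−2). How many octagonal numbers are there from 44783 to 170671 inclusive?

The n-th octagonal number is n(3n−2).
Smallest index with value ≥ 44783: n = 123 (giving 45141).
Largest index with value ≤ 170671: n = 238 (giving 169456).
Indices 123 through 238: 116 terms.

116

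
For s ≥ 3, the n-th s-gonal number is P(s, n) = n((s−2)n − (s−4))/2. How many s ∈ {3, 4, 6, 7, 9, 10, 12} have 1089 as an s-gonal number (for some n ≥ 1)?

2

s = 3: P(3, 46) = 1081 and P(3, 47) = 1128; 1089 is not s-gonal.
s = 4: P(4, 33) = 1089. ✓
s = 6: P(6, 23) = 1035 and P(6, 24) = 1128; 1089 is not s-gonal.
s = 7: P(7, 21) = 1071 and P(7, 22) = 1177; 1089 is not s-gonal.
s = 9: P(9, 18) = 1089. ✓
s = 10: P(10, 16) = 976 and P(10, 17) = 1105; 1089 is not s-gonal.
s = 12: P(12, 15) = 1065 and P(12, 16) = 1216; 1089 is not s-gonal.
Hits: s ∈ {4, 9} → 2.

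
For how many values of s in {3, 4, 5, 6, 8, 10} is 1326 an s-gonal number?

s = 3: P(3, 51) = 1326. ✓
s = 4: P(4, 36) = 1296 and P(4, 37) = 1369; 1326 is not s-gonal.
s = 5: P(5, 29) = 1247 and P(5, 30) = 1335; 1326 is not s-gonal.
s = 6: P(6, 26) = 1326. ✓
s = 8: P(8, 21) = 1281 and P(8, 22) = 1408; 1326 is not s-gonal.
s = 10: P(10, 18) = 1242 and P(10, 19) = 1387; 1326 is not s-gonal.
Hits: s ∈ {3, 6} → 2.

2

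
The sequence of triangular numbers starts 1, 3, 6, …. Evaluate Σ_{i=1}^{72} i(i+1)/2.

Σ i(i+1)/2 = (Σi² + Σi) / 2 over i = 1..72.
Σi = 2628 and Σi² = 127020.
(1·127020 + 1·2628) / 2 = 129648/2 = 64824.

64824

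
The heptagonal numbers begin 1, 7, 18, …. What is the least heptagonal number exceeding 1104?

1177

Solve n(5n−3)/2 > 1104 for integer n.
The largest n with value ≤ 1104 is 21 (since 1071 ≤ 1104 < 1177), so the first above is n = 22, value 1177.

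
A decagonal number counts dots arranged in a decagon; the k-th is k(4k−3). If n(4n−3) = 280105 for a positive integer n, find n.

265

Set n(4n−3) = 280105, giving 4n² − 3n − 280105 = 0.
The discriminant is 9 + 16·280105 = 4481689, and √4481689 = 2117.
So n = (3 + 2117) / 8 = 2120/8 = 265.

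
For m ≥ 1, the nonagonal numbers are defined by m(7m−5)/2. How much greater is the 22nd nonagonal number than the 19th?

22·(7·22 − 5)/2 = 1639 and 19·(7·19 − 5)/2 = 1216.
Difference: 1639 − 1216 = 423.

423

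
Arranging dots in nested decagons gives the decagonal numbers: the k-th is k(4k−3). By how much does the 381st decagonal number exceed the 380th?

3041

Consecutive decagonal numbers differ by 8n − 7: here 8·381 − 7 = 3041.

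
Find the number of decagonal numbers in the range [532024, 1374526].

The n-th decagonal number is n(4n−3).
Smallest index with value ≥ 532024: n = 366 (giving 534726).
Largest index with value ≤ 1374526: n = 586 (giving 1371826).
Indices 366 through 586: 221 terms.

221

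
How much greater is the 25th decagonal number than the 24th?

193

Consecutive decagonal numbers differ by 8n − 7: here 8·25 − 7 = 193.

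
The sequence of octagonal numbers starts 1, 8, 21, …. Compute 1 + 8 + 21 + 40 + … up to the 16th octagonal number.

4216

Σ i(3i−2) = 3Σi² − 2Σi over i = 1..16.
Σi = 136 and Σi² = 1496.
3·1496 − 2·136 = 4216.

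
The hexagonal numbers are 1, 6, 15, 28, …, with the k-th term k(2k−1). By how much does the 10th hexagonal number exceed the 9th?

Consecutive hexagonal numbers differ by 4n − 3: here 4·10 − 3 = 37.

37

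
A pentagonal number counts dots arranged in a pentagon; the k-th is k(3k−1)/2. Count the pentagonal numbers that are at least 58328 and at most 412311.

327

The n-th pentagonal number is n(3n−1)/2.
Smallest index with value ≥ 58328: n = 198 (giving 58707).
Largest index with value ≤ 412311: n = 524 (giving 411602).
Indices 198 through 524: 327 terms.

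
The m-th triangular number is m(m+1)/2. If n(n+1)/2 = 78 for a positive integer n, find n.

Set n(n+1)/2 = 78, giving n² + n − 156 = 0.
The discriminant is 1 + 8·78 = 625, and √625 = 25.
So n = (-1 + 25) / 2 = 24/2 = 12.
Check: 12·13/2 = 78. ✓

12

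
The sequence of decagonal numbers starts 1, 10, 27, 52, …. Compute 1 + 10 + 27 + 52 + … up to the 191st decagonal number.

Σ i(4i−3) = 4Σi² − 3Σi over i = 1..191.
Σi = 18336 and Σi² = 2340896.
4·2340896 − 3·18336 = 9308576.

9308576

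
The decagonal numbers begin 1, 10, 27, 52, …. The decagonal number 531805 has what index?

365

Set n(4n−3) = 531805, giving 4n² − 3n − 531805 = 0.
The discriminant is 9 + 16·531805 = 8508889, and √8508889 = 2917.
So n = (3 + 2917) / 8 = 2920/8 = 365.
Check: 365·(4·365 − 3) = 531805. ✓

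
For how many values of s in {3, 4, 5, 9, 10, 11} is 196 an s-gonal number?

s = 3: P(3, 19) = 190 and P(3, 20) = 210; 196 is not s-gonal.
s = 4: P(4, 14) = 196. ✓
s = 5: P(5, 11) = 176 and P(5, 12) = 210; 196 is not s-gonal.
s = 9: P(9, 7) = 154 and P(9, 8) = 204; 196 is not s-gonal.
s = 10: P(10, 7) = 175 and P(10, 8) = 232; 196 is not s-gonal.
s = 11: P(11, 7) = 196. ✓
Hits: s ∈ {4, 11} → 2.

2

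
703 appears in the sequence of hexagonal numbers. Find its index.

Set n(2n−1) = 703, giving 2n² − n − 703 = 0.
The discriminant is 1 + 8·703 = 5625, and √5625 = 75.
So n = (1 + 75) / 4 = 76/4 = 19.

19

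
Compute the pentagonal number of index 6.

51

The 6th pentagonal number is n(3n−1)/2 with n = 6.
6·(3·6 − 1)/2 = 6·17/2 = 51.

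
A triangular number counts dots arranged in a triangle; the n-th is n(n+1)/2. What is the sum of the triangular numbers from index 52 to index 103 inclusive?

164034

Σ i(i+1)/2 = (Σi² + Σi) / 2 over i = 52..103.
Σi = 5356 − 1326 = 4030 and Σi² = 369564 − 45526 = 324038.
(1·324038 + 1·4030) / 2 = 328068/2 = 164034.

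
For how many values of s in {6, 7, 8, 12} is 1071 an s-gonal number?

s = 6: P(6, 23) = 1035 and P(6, 24) = 1128; 1071 is not s-gonal.
s = 7: P(7, 21) = 1071. ✓
s = 8: P(8, 19) = 1045 and P(8, 20) = 1160; 1071 is not s-gonal.
s = 12: P(12, 15) = 1065 and P(12, 16) = 1216; 1071 is not s-gonal.
Hits: s ∈ {7} → 1.

1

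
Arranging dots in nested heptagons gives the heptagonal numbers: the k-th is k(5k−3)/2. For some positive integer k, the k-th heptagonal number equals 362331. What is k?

Set n(5n−3)/2 = 362331, giving 5n² − 3n − 724662 = 0.
The discriminant is 9 + 40·362331 = 14493249, and √14493249 = 3807.
So n = (3 + 3807) / 10 = 3810/10 = 381.
Check: 381·(5·381 − 3)/2 = 362331. ✓

381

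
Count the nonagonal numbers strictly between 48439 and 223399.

134

The n-th nonagonal number is n(7n−5)/2.
Smallest index with value > 48439: n = 119 (giving 49266).
Largest index with value < 223399: n = 252 (giving 221634).
Indices 119 through 252: 134 terms.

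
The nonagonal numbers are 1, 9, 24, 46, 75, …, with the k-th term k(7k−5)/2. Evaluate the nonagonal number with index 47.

The 47th nonagonal number is n(7n−5)/2 with n = 47.
47·(7·47 − 5)/2 = 47·324/2 = 47·162 = 7614.

7614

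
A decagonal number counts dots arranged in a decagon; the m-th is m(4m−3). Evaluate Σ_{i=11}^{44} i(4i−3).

Σ i(4i−3) = 4Σi² − 3Σi over i = 11..44.
Σi = 990 − 55 = 935 and Σi² = 29370 − 385 = 28985.
4·28985 − 3·935 = 113135.

113135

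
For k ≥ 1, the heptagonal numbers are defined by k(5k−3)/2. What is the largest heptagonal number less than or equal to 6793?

Solve n(5n−3)/2 ≤ 6793 for integer n.
n = 52 gives 6682 ≤ 6793, while n = 53 gives 6943 > 6793; so the answer is 6682.

6682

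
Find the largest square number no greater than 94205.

93636

Solve n² ≤ 94205 for integer n.
n = 306 gives 93636 ≤ 94205, while n = 307 gives 94249 > 94205; so the answer is 93636.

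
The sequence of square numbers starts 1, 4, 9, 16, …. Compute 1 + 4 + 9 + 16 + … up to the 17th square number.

Σ_{i=1}^{17} i² = 17·18·35/6 = 1785.

1785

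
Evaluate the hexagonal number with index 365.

The 365th hexagonal number is n(2n−1) with n = 365.
365·(2·365 − 1) = 365·729 = 266085.

266085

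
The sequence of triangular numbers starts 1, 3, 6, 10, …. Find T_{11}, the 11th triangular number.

66

The 11th triangular number is n(n+1)/2 with n = 11.
11·12/2 = 132/2 = 66.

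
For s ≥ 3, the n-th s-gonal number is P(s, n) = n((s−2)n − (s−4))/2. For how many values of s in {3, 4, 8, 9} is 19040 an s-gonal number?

s = 3: P(3, 194) = 18915 and P(3, 195) = 19110; 19040 is not s-gonal.
s = 4: P(4, 137) = 18769 and P(4, 138) = 19044; 19040 is not s-gonal.
s = 8: P(8, 80) = 19040. ✓
s = 9: P(9, 74) = 18981 and P(9, 75) = 19500; 19040 is not s-gonal.
Hits: s ∈ {8} → 1.

1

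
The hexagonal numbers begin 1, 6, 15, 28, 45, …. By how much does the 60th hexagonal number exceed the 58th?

470

60·(2·60 − 1) = 7140 and 58·(2·58 − 1) = 6670.
Difference: 7140 − 6670 = 470.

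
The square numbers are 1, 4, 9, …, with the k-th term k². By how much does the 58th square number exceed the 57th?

n² − (n−1)² = 2n − 1, so 58² − 57² = 2·58 − 1 = 115.

115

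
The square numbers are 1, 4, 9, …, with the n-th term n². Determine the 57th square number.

3249

The 57th square number is n² with n = 57.
57² = 3249.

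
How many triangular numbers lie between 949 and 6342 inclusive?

The n-th triangular number is n(n+1)/2.
Smallest index with value ≥ 949: n = 44 (giving 990).
Largest index with value ≤ 6342: n = 112 (giving 6328).
Indices 44 through 112: 69 terms.

69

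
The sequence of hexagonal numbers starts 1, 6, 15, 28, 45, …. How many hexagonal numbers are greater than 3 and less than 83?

5

The n-th hexagonal number is n(2n−1).
Smallest index with value > 3: n = 2 (giving 6).
Largest index with value < 83: n = 6 (giving 66).
Indices 2 through 6: 5 terms.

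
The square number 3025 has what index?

We need n² = 3025, so n = √3025 = 55.

55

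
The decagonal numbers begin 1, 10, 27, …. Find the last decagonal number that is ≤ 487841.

486157

Solve n(4n−3) ≤ 487841 for integer n.
n = 349 gives 486157 ≤ 487841, while n = 350 gives 488950 > 487841; so the answer is 486157.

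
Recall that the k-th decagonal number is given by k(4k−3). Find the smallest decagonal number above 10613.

10660

Solve n(4n−3) > 10613 for integer n.
The largest n with value ≤ 10613 is 51 (since 10251 ≤ 10613 < 10660), so the first above is n = 52, value 10660.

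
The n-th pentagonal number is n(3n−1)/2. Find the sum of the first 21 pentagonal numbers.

4851

Σ i(3i−1)/2 = (3Σi² − Σi) / 2 over i = 1..21.
Σi = 231 and Σi² = 3311.
(3·3311 − 1·231) / 2 = 9702/2 = 4851.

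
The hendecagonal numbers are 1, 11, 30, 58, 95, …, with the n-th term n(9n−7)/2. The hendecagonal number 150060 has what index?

183

Set n(9n−7)/2 = 150060, giving 9n² − 7n − 300120 = 0.
The discriminant is 49 + 72·150060 = 10804369, and √10804369 = 3287.
So n = (7 + 3287) / 18 = 3294/18 = 183.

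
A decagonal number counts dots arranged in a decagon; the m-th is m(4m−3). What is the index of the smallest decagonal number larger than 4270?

34

Solve n(4n−3) > 4270 for integer n.
The largest n with value ≤ 4270 is 33 (since 4257 ≤ 4270 < 4522), so the first above is n = 34, value 4522.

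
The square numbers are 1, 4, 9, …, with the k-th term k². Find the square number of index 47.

2209

The 47th square number is n² with n = 47.
47² = 2209.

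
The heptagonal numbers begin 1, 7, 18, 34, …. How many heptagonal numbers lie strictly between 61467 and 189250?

The n-th heptagonal number is n(5n−3)/2.
Smallest index with value > 61467: n = 158 (giving 62173).
Largest index with value < 189250: n = 275 (giving 188650).
Indices 158 through 275: 118 terms.

118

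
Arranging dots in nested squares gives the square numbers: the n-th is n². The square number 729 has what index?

27

We need n² = 729, so n = √729 = 27.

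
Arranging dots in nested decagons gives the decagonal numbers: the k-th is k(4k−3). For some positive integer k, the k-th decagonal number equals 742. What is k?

Set n(4n−3) = 742, giving 4n² − 3n − 742 = 0.
The discriminant is 9 + 16·742 = 11881, and √11881 = 109.
So n = (3 + 109) / 8 = 112/8 = 14.
Check: 14·(4·14 − 3) = 742. ✓

14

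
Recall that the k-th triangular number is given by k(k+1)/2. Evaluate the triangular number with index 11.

11·12/2 = 132/2 = 66.

66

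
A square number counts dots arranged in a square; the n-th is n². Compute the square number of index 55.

3025

55² = 3025.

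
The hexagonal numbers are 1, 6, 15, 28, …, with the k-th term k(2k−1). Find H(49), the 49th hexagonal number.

The 49th hexagonal number is n(2n−1) with n = 49.
49·(2·49 − 1) = 49·97 = 4753.

4753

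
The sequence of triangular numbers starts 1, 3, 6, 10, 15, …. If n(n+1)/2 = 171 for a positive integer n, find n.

Set n(n+1)/2 = 171, giving n² + n − 342 = 0.
So n = (-1 + 37) / 2 = 36/2 = 18.
Check: 18·19/2 = 171. ✓

18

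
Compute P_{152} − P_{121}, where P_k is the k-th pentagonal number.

12679

152·(3·152 − 1)/2 = 34580 and 121·(3·121 − 1)/2 = 21901.
Difference: 34580 − 21901 = 12679.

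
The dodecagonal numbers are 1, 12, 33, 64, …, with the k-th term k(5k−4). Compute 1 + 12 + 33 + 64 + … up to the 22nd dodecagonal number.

Σ i(5i−4) = 5Σi² − 4Σi over i = 1..22.
Σi = 253 and Σi² = 3795.
5·3795 − 4·253 = 17963.

17963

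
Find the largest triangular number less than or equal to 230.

Solve n(n+1)/2 ≤ 230 for integer n.
n = 20 gives 210 ≤ 230, while n = 21 gives 231 > 230; so the answer is 210.

210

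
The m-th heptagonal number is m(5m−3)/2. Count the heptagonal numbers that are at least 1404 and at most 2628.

9

The n-th heptagonal number is n(5n−3)/2.
Smallest index with value ≥ 1404: n = 24 (giving 1404).
Largest index with value ≤ 2628: n = 32 (giving 2512).
Indices 24 through 32: 9 terms.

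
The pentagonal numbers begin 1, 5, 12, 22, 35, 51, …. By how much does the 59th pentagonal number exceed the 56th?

516

59·(3·59 − 1)/2 = 5192 and 56·(3·56 − 1)/2 = 4676.
Difference: 5192 − 4676 = 516.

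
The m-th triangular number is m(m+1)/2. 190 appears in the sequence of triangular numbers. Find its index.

19

Set n(n+1)/2 = 190, giving n² + n − 380 = 0.
The discriminant is 1 + 8·190 = 1521, and √1521 = 39.
So n = (-1 + 39) / 2 = 38/2 = 19.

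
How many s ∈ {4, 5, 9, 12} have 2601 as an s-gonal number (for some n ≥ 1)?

1

s = 4: P(4, 51) = 2601. ✓
s = 5: P(5, 41) = 2501 and P(5, 42) = 2625; 2601 is not s-gonal.
s = 9: P(9, 27) = 2484 and P(9, 28) = 2674; 2601 is not s-gonal.
s = 12: P(12, 23) = 2553 and P(12, 24) = 2784; 2601 is not s-gonal.
Hits: s ∈ {4} → 1.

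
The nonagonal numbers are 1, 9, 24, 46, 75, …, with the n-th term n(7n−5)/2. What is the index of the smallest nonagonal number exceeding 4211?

Solve n(7n−5)/2 > 4211 for integer n.
The largest n with value ≤ 4211 is 35 (since 4200 ≤ 4211 < 4446), so the first above is n = 36, value 4446.

36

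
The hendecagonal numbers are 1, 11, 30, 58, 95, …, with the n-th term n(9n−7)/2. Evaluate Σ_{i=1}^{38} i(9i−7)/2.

Σ i(9i−7)/2 = (9Σi² − 7Σi) / 2 over i = 1..38.
Σi = 741 and Σi² = 19019.
(9·19019 − 7·741) / 2 = 165984/2 = 82992.

82992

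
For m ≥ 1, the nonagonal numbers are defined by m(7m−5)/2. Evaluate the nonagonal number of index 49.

The 49th nonagonal number is n(7n−5)/2 with n = 49.
49·(7·49 − 5)/2 = 49·338/2 = 49·169 = 8281.

8281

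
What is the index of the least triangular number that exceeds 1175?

Solve n(n+1)/2 > 1175 for integer n.
The largest n with value ≤ 1175 is 47 (since 1128 ≤ 1175 < 1176), so the first above is n = 48, value 1176.

48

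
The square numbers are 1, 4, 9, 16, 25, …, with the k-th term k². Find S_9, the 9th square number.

9² = 81.

81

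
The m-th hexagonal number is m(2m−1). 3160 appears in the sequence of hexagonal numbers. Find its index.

40

Set n(2n−1) = 3160, giving 2n² − n − 3160 = 0.
The discriminant is 1 + 8·3160 = 25281, and √25281 = 159.
So n = (1 + 159) / 4 = 160/4 = 40.
Check: 40·(2·40 − 1) = 3160. ✓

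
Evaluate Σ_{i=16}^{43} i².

26194

Σ_{i=16}^{43} i² = 27434 − 1240 = 26194.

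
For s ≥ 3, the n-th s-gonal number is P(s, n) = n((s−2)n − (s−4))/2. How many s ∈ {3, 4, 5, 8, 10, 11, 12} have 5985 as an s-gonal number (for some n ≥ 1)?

s = 3: P(3, 108) = 5886 and P(3, 109) = 5995; 5985 is not s-gonal.
s = 4: P(4, 77) = 5929 and P(4, 78) = 6084; 5985 is not s-gonal.
s = 5: P(5, 63) = 5922 and P(5, 64) = 6112; 5985 is not s-gonal.
s = 8: P(8, 45) = 5985. ✓
s = 10: P(10, 39) = 5967 and P(10, 40) = 6280; 5985 is not s-gonal.
s = 11: P(11, 36) = 5706 and P(11, 37) = 6031; 5985 is not s-gonal.
s = 12: P(12, 35) = 5985. ✓
Hits: s ∈ {8, 12} → 2.

2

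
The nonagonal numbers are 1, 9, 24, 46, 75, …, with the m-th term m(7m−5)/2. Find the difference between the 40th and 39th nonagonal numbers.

274

Consecutive nonagonal numbers differ by 7n − 6: here 7·40 − 6 = 274.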